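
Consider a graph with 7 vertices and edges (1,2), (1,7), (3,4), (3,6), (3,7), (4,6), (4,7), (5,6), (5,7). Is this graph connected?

Step 1: Build adjacency list from edges:
  1: 2, 7
  2: 1
  3: 4, 6, 7
  4: 3, 6, 7
  5: 6, 7
  6: 3, 4, 5
  7: 1, 3, 4, 5

Step 2: Run BFS/DFS from vertex 1:
  Visited: {1, 2, 7, 3, 4, 5, 6}
  Reached 7 of 7 vertices

Step 3: All 7 vertices reached from vertex 1, so the graph is connected.
Answer: Yes, the graph is connected.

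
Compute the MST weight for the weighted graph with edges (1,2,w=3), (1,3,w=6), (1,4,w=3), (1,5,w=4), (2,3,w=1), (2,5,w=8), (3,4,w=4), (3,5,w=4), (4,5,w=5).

Apply Kruskal's algorithm (sort edges by weight, add if no cycle):

Sorted edges by weight:
  (2,3) w=1
  (1,4) w=3
  (1,2) w=3
  (1,5) w=4
  (3,5) w=4
  (3,4) w=4
  (4,5) w=5
  (1,3) w=6
  (2,5) w=8

Add edge (2,3) w=1 -- no cycle. Running total: 1
Add edge (1,4) w=3 -- no cycle. Running total: 4
Add edge (1,2) w=3 -- no cycle. Running total: 7
Add edge (1,5) w=4 -- no cycle. Running total: 11

MST edges: (2,3,w=1), (1,4,w=3), (1,2,w=3), (1,5,w=4)
Total MST weight: 1 + 3 + 3 + 4 = 11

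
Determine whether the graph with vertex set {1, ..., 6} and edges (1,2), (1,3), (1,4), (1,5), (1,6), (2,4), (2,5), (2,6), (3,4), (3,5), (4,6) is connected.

Step 1: Build adjacency list from edges:
  1: 2, 3, 4, 5, 6
  2: 1, 4, 5, 6
  3: 1, 4, 5
  4: 1, 2, 3, 6
  5: 1, 2, 3
  6: 1, 2, 4

Step 2: Run BFS/DFS from vertex 1:
  Visited: {1, 2, 3, 4, 5, 6}
  Reached 6 of 6 vertices

Step 3: All 6 vertices reached from vertex 1, so the graph is connected.
Answer: Yes, the graph is connected.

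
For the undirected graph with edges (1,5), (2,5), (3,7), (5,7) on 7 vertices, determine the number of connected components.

Step 1: Build adjacency list from edges:
  1: 5
  2: 5
  3: 7
  4: (none)
  5: 1, 2, 7
  6: (none)
  7: 3, 5

Step 2: Run BFS/DFS from vertex 1:
  Visited: {1, 5, 2, 7, 3}
  Reached 5 of 7 vertices

Step 3: Only 5 of 7 vertices reached. Graph is disconnected.
Connected components: {1, 2, 3, 5, 7}, {4}, {6}
Number of connected components: 3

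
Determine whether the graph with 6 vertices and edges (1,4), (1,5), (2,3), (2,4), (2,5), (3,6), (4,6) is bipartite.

Step 1: Attempt 2-coloring using BFS:
  Start at vertex 1, assign color 0
  Color vertex 4 with color 1 (neighbor of 1)
  Color vertex 5 with color 1 (neighbor of 1)
  Color vertex 2 with color 0 (neighbor of 4)
  Color vertex 6 with color 0 (neighbor of 4)
  Color vertex 3 with color 1 (neighbor of 2)

Step 2: 2-coloring succeeded. No conflicts found.
  Set A (color 0): {1, 2, 6}
  Set B (color 1): {3, 4, 5}

The graph is bipartite with partition {1, 2, 6}, {3, 4, 5}.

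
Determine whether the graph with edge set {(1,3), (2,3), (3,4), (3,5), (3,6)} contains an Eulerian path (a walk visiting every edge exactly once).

Step 1: Find the degree of each vertex:
  deg(1) = 1
  deg(2) = 1
  deg(3) = 5
  deg(4) = 1
  deg(5) = 1
  deg(6) = 1

Step 2: Count vertices with odd degree:
  Odd-degree vertices: 1, 2, 3, 4, 5, 6 (6 total)

Step 3: Apply Euler's theorem:
  - Eulerian circuit exists iff graph is connected and all vertices have even degree
  - Eulerian path exists iff graph is connected and has 0 or 2 odd-degree vertices

Graph has 6 odd-degree vertices (need 0 or 2).
Neither Eulerian path nor Eulerian circuit exists.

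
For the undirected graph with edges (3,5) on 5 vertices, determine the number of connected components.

Step 1: Build adjacency list from edges:
  1: (none)
  2: (none)
  3: 5
  4: (none)
  5: 3

Step 2: Run BFS/DFS from vertex 1:
  Visited: {1}
  Reached 1 of 5 vertices

Step 3: Only 1 of 5 vertices reached. Graph is disconnected.
Connected components: {1}, {2}, {3, 5}, {4}
Number of connected components: 4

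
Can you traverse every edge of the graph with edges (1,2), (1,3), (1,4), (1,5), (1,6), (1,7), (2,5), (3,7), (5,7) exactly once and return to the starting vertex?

Step 1: Find the degree of each vertex:
  deg(1) = 6
  deg(2) = 2
  deg(3) = 2
  deg(4) = 1
  deg(5) = 3
  deg(6) = 1
  deg(7) = 3

Step 2: Count vertices with odd degree:
  Odd-degree vertices: 4, 5, 6, 7 (4 total)

Step 3: Apply Euler's theorem:
  - Eulerian circuit exists iff graph is connected and all vertices have even degree
  - Eulerian path exists iff graph is connected and has 0 or 2 odd-degree vertices

Graph has 4 odd-degree vertices (need 0 or 2).
Neither Eulerian path nor Eulerian circuit exists.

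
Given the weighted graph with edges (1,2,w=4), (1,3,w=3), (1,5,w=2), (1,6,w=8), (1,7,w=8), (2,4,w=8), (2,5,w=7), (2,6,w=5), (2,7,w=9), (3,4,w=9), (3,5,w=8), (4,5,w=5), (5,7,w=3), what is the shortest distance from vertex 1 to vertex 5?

Step 1: Build adjacency list with weights:
  1: 2(w=4), 3(w=3), 5(w=2), 6(w=8), 7(w=8)
  2: 1(w=4), 4(w=8), 5(w=7), 6(w=5), 7(w=9)
  3: 1(w=3), 4(w=9), 5(w=8)
  4: 2(w=8), 3(w=9), 5(w=5)
  5: 1(w=2), 2(w=7), 3(w=8), 4(w=5), 7(w=3)
  6: 1(w=8), 2(w=5)
  7: 1(w=8), 2(w=9), 5(w=3)

Step 2: Apply Dijkstra's algorithm from vertex 1:
  Visit vertex 1 (distance=0)
    Update dist[2] = 4
    Update dist[3] = 3
    Update dist[5] = 2
    Update dist[6] = 8
    Update dist[7] = 8
  Visit vertex 5 (distance=2)
    Update dist[4] = 7
    Update dist[7] = 5

Step 3: Shortest path: 1 -> 5
Total weight: 2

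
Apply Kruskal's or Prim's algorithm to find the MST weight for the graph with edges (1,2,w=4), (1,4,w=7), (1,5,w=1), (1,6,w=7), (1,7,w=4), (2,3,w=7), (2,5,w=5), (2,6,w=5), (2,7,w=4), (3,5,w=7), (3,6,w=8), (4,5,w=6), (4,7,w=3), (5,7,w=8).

Apply Kruskal's algorithm (sort edges by weight, add if no cycle):

Sorted edges by weight:
  (1,5) w=1
  (4,7) w=3
  (1,2) w=4
  (1,7) w=4
  (2,7) w=4
  (2,6) w=5
  (2,5) w=5
  (4,5) w=6
  (1,4) w=7
  (1,6) w=7
  (2,3) w=7
  (3,5) w=7
  (3,6) w=8
  (5,7) w=8

Add edge (1,5) w=1 -- no cycle. Running total: 1
Add edge (4,7) w=3 -- no cycle. Running total: 4
Add edge (1,2) w=4 -- no cycle. Running total: 8
Add edge (1,7) w=4 -- no cycle. Running total: 12
Skip edge (2,7) w=4 -- would create cycle
Add edge (2,6) w=5 -- no cycle. Running total: 17
Skip edge (2,5) w=5 -- would create cycle
Skip edge (4,5) w=6 -- would create cycle
Skip edge (1,4) w=7 -- would create cycle
Skip edge (1,6) w=7 -- would create cycle
Add edge (2,3) w=7 -- no cycle. Running total: 24

MST edges: (1,5,w=1), (4,7,w=3), (1,2,w=4), (1,7,w=4), (2,6,w=5), (2,3,w=7)
Total MST weight: 1 + 3 + 4 + 4 + 5 + 7 = 24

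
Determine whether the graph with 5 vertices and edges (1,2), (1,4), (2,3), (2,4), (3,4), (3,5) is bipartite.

Step 1: Attempt 2-coloring using BFS:
  Start at vertex 1, assign color 0
  Color vertex 2 with color 1 (neighbor of 1)
  Color vertex 4 with color 1 (neighbor of 1)
  Color vertex 3 with color 0 (neighbor of 2)

Step 2: Conflict found! Vertices 2 and 4 are adjacent but have the same color.
This means the graph contains an odd cycle.

The graph is NOT bipartite.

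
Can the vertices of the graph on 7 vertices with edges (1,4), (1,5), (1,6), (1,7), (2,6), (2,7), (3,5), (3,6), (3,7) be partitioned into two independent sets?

Step 1: Attempt 2-coloring using BFS:
  Start at vertex 1, assign color 0
  Color vertex 4 with color 1 (neighbor of 1)
  Color vertex 5 with color 1 (neighbor of 1)
  Color vertex 6 with color 1 (neighbor of 1)
  Color vertex 7 with color 1 (neighbor of 1)
  Color vertex 3 with color 0 (neighbor of 5)
  Color vertex 2 with color 0 (neighbor of 6)

Step 2: 2-coloring succeeded. No conflicts found.
  Set A (color 0): {1, 2, 3}
  Set B (color 1): {4, 5, 6, 7}

The graph is bipartite with partition {1, 2, 3}, {4, 5, 6, 7}.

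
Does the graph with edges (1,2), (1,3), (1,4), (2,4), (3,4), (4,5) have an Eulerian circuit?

Step 1: Find the degree of each vertex:
  deg(1) = 3
  deg(2) = 2
  deg(3) = 2
  deg(4) = 4
  deg(5) = 1

Step 2: Count vertices with odd degree:
  Odd-degree vertices: 1, 5 (2 total)

Step 3: Apply Euler's theorem:
  - Eulerian circuit exists iff graph is connected and all vertices have even degree
  - Eulerian path exists iff graph is connected and has 0 or 2 odd-degree vertices

Graph is connected with exactly 2 odd-degree vertices (1, 5).
Eulerian path exists (starting and ending at the odd-degree vertices), but no Eulerian circuit.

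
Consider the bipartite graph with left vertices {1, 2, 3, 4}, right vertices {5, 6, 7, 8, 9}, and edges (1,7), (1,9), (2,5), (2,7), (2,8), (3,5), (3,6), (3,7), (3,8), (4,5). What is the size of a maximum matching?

Step 1: List the neighbors of each left vertex:
  1: 7, 9
  2: 5, 7, 8
  3: 5, 6, 7, 8
  4: 5

Step 2: Greedily match left vertices, then look for augmenting paths:
  Match 1 -- 7
  Match 2 -- 8
  Match 3 -- 6
  Match 4 -- 5
  No augmenting path remains.

Step 3: Verify this is maximum:
  Matching size 4 = min(|L|, |R|) = min(4, 5), which is an upper bound, so this matching is maximum.

Maximum matching: {(1,7), (2,8), (3,6), (4,5)}
Size: 4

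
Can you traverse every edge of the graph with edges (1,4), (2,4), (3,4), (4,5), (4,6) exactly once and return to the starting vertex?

Step 1: Find the degree of each vertex:
  deg(1) = 1
  deg(2) = 1
  deg(3) = 1
  deg(4) = 5
  deg(5) = 1
  deg(6) = 1

Step 2: Count vertices with odd degree:
  Odd-degree vertices: 1, 2, 3, 4, 5, 6 (6 total)

Step 3: Apply Euler's theorem:
  - Eulerian circuit exists iff graph is connected and all vertices have even degree
  - Eulerian path exists iff graph is connected and has 0 or 2 odd-degree vertices

Graph has 6 odd-degree vertices (need 0 or 2).
Neither Eulerian path nor Eulerian circuit exists.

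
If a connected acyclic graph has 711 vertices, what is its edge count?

A tree on n vertices always has exactly n - 1 edges.
For n = 711: edges = 711 - 1 = 710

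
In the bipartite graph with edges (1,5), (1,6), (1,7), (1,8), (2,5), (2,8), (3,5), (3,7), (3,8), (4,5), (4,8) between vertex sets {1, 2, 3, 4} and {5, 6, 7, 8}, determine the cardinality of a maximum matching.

Step 1: List the neighbors of each left vertex:
  1: 5, 6, 7, 8
  2: 5, 8
  3: 5, 7, 8
  4: 5, 8

Step 2: Greedily match left vertices, then look for augmenting paths:
  Match 1 -- 6
  Match 2 -- 8
  Match 3 -- 7
  Match 4 -- 5
  No augmenting path remains.

Step 3: Verify this is maximum:
  Matching size 4 = min(|L|, |R|) = min(4, 4), which is an upper bound, so this matching is maximum.

Maximum matching: {(1,6), (2,8), (3,7), (4,5)}
Size: 4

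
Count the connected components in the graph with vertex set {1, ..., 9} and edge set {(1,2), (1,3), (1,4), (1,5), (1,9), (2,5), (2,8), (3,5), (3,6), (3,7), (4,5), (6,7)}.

Step 1: Build adjacency list from edges:
  1: 2, 3, 4, 5, 9
  2: 1, 5, 8
  3: 1, 5, 6, 7
  4: 1, 5
  5: 1, 2, 3, 4
  6: 3, 7
  7: 3, 6
  8: 2
  9: 1

Step 2: Run BFS/DFS from vertex 1:
  Visited: {1, 2, 3, 4, 5, 9, 8, 6, 7}
  Reached 9 of 9 vertices

Step 3: All 9 vertices reached from vertex 1, so the graph is connected.
Number of connected components: 1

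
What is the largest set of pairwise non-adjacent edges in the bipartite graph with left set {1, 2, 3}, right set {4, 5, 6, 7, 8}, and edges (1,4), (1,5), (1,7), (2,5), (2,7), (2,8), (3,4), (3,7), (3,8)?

Step 1: List the neighbors of each left vertex:
  1: 4, 5, 7
  2: 5, 7, 8
  3: 4, 7, 8

Step 2: Greedily match left vertices, then look for augmenting paths:
  Match 1 -- 4
  Match 2 -- 5
  Match 3 -- 7
  No augmenting path remains.

Step 3: Verify this is maximum:
  Matching size 3 = min(|L|, |R|) = min(3, 5), which is an upper bound, so this matching is maximum.

Maximum matching: {(1,4), (2,5), (3,7)}
Size: 3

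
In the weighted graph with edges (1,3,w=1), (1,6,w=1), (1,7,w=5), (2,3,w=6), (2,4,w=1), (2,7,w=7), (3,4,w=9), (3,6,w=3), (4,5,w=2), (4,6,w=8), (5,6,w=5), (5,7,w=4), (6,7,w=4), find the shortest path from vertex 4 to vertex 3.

Step 1: Build adjacency list with weights:
  1: 3(w=1), 6(w=1), 7(w=5)
  2: 3(w=6), 4(w=1), 7(w=7)
  3: 1(w=1), 2(w=6), 4(w=9), 6(w=3)
  4: 2(w=1), 3(w=9), 5(w=2), 6(w=8)
  5: 4(w=2), 6(w=5), 7(w=4)
  6: 1(w=1), 3(w=3), 4(w=8), 5(w=5), 7(w=4)
  7: 1(w=5), 2(w=7), 5(w=4), 6(w=4)

Step 2: Apply Dijkstra's algorithm from vertex 4:
  Visit vertex 4 (distance=0)
    Update dist[2] = 1
    Update dist[3] = 9
    Update dist[5] = 2
    Update dist[6] = 8
  Visit vertex 2 (distance=1)
    Update dist[3] = 7
    Update dist[7] = 8
  Visit vertex 5 (distance=2)
    Update dist[6] = 7
    Update dist[7] = 6
  Visit vertex 7 (distance=6)
    Update dist[1] = 11
  Visit vertex 3 (distance=7)
    Update dist[1] = 8

Step 3: Shortest path: 4 -> 2 -> 3
Total weight: 1 + 6 = 7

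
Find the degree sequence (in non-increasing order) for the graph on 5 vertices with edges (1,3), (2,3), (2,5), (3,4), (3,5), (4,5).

Step 1: Count edges incident to each vertex:
  deg(1) = 1 (neighbors: 3)
  deg(2) = 2 (neighbors: 3, 5)
  deg(3) = 4 (neighbors: 1, 2, 4, 5)
  deg(4) = 2 (neighbors: 3, 5)
  deg(5) = 3 (neighbors: 2, 3, 4)

Step 2: Sort degrees in non-increasing order:
  Degrees: [1, 2, 4, 2, 3] -> sorted: [4, 3, 2, 2, 1]

Degree sequence: [4, 3, 2, 2, 1]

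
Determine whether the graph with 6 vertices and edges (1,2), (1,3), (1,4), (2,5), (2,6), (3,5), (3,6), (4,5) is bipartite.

Step 1: Attempt 2-coloring using BFS:
  Start at vertex 1, assign color 0
  Color vertex 2 with color 1 (neighbor of 1)
  Color vertex 3 with color 1 (neighbor of 1)
  Color vertex 4 with color 1 (neighbor of 1)
  Color vertex 5 with color 0 (neighbor of 2)
  Color vertex 6 with color 0 (neighbor of 2)

Step 2: 2-coloring succeeded. No conflicts found.
  Set A (color 0): {1, 5, 6}
  Set B (color 1): {2, 3, 4}

The graph is bipartite with partition {1, 5, 6}, {2, 3, 4}.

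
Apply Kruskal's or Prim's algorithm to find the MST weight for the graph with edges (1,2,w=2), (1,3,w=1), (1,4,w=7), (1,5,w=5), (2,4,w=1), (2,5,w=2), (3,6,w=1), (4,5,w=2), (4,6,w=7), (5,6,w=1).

Apply Kruskal's algorithm (sort edges by weight, add if no cycle):

Sorted edges by weight:
  (1,3) w=1
  (2,4) w=1
  (3,6) w=1
  (5,6) w=1
  (1,2) w=2
  (2,5) w=2
  (4,5) w=2
  (1,5) w=5
  (1,4) w=7
  (4,6) w=7

Add edge (1,3) w=1 -- no cycle. Running total: 1
Add edge (2,4) w=1 -- no cycle. Running total: 2
Add edge (3,6) w=1 -- no cycle. Running total: 3
Add edge (5,6) w=1 -- no cycle. Running total: 4
Add edge (1,2) w=2 -- no cycle. Running total: 6

MST edges: (1,3,w=1), (2,4,w=1), (3,6,w=1), (5,6,w=1), (1,2,w=2)
Total MST weight: 1 + 1 + 1 + 1 + 2 = 6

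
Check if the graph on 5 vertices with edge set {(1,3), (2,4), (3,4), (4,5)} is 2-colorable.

Step 1: Attempt 2-coloring using BFS:
  Start at vertex 1, assign color 0
  Color vertex 3 with color 1 (neighbor of 1)
  Color vertex 4 with color 0 (neighbor of 3)
  Color vertex 2 with color 1 (neighbor of 4)
  Color vertex 5 with color 1 (neighbor of 4)

Step 2: 2-coloring succeeded. No conflicts found.
  Set A (color 0): {1, 4}
  Set B (color 1): {2, 3, 5}

The graph is bipartite with partition {1, 4}, {2, 3, 5}.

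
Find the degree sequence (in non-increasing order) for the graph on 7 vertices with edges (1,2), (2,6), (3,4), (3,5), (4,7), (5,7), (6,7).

Step 1: Count edges incident to each vertex:
  deg(1) = 1 (neighbors: 2)
  deg(2) = 2 (neighbors: 1, 6)
  deg(3) = 2 (neighbors: 4, 5)
  deg(4) = 2 (neighbors: 3, 7)
  deg(5) = 2 (neighbors: 3, 7)
  deg(6) = 2 (neighbors: 2, 7)
  deg(7) = 3 (neighbors: 4, 5, 6)

Step 2: Sort degrees in non-increasing order:
  Degrees: [1, 2, 2, 2, 2, 2, 3] -> sorted: [3, 2, 2, 2, 2, 2, 1]

Degree sequence: [3, 2, 2, 2, 2, 2, 1]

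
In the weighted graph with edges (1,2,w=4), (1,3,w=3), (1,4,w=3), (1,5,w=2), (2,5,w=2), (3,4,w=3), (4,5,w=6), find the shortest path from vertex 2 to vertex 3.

Step 1: Build adjacency list with weights:
  1: 2(w=4), 3(w=3), 4(w=3), 5(w=2)
  2: 1(w=4), 5(w=2)
  3: 1(w=3), 4(w=3)
  4: 1(w=3), 3(w=3), 5(w=6)
  5: 1(w=2), 2(w=2), 4(w=6)

Step 2: Apply Dijkstra's algorithm from vertex 2:
  Visit vertex 2 (distance=0)
    Update dist[1] = 4
    Update dist[5] = 2
  Visit vertex 5 (distance=2)
    Update dist[4] = 8
  Visit vertex 1 (distance=4)
    Update dist[3] = 7
    Update dist[4] = 7
  Visit vertex 3 (distance=7)

Step 3: Shortest path: 2 -> 1 -> 3
Total weight: 4 + 3 = 7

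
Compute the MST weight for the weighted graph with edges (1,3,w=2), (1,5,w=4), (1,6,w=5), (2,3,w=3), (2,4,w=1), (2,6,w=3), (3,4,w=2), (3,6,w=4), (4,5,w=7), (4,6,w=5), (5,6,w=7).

Apply Kruskal's algorithm (sort edges by weight, add if no cycle):

Sorted edges by weight:
  (2,4) w=1
  (1,3) w=2
  (3,4) w=2
  (2,6) w=3
  (2,3) w=3
  (1,5) w=4
  (3,6) w=4
  (1,6) w=5
  (4,6) w=5
  (4,5) w=7
  (5,6) w=7

Add edge (2,4) w=1 -- no cycle. Running total: 1
Add edge (1,3) w=2 -- no cycle. Running total: 3
Add edge (3,4) w=2 -- no cycle. Running total: 5
Add edge (2,6) w=3 -- no cycle. Running total: 8
Skip edge (2,3) w=3 -- would create cycle
Add edge (1,5) w=4 -- no cycle. Running total: 12

MST edges: (2,4,w=1), (1,3,w=2), (3,4,w=2), (2,6,w=3), (1,5,w=4)
Total MST weight: 1 + 2 + 2 + 3 + 4 = 12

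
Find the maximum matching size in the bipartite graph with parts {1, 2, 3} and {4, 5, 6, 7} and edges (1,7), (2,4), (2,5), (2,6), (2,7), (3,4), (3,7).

Step 1: List the neighbors of each left vertex:
  1: 7
  2: 4, 5, 6, 7
  3: 4, 7

Step 2: Greedily match left vertices, then look for augmenting paths:
  Match 1 -- 7
  Match 2 -- 5
  Match 3 -- 4
  No augmenting path remains.

Step 3: Verify this is maximum:
  Matching size 3 = min(|L|, |R|) = min(3, 4), which is an upper bound, so this matching is maximum.

Maximum matching: {(1,7), (2,5), (3,4)}
Size: 3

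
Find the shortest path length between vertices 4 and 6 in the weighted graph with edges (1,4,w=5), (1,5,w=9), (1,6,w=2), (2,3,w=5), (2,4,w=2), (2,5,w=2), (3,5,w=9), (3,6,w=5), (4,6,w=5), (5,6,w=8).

Step 1: Build adjacency list with weights:
  1: 4(w=5), 5(w=9), 6(w=2)
  2: 3(w=5), 4(w=2), 5(w=2)
  3: 2(w=5), 5(w=9), 6(w=5)
  4: 1(w=5), 2(w=2), 6(w=5)
  5: 1(w=9), 2(w=2), 3(w=9), 6(w=8)
  6: 1(w=2), 3(w=5), 4(w=5), 5(w=8)

Step 2: Apply Dijkstra's algorithm from vertex 4:
  Visit vertex 4 (distance=0)
    Update dist[1] = 5
    Update dist[2] = 2
    Update dist[6] = 5
  Visit vertex 2 (distance=2)
    Update dist[3] = 7
    Update dist[5] = 4
  Visit vertex 5 (distance=4)
  Visit vertex 1 (distance=5)
  Visit vertex 6 (distance=5)

Step 3: Shortest path: 4 -> 6
Total weight: 5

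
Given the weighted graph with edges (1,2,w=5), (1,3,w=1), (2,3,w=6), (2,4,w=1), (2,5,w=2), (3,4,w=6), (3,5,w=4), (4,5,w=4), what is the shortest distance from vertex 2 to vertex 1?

Step 1: Build adjacency list with weights:
  1: 2(w=5), 3(w=1)
  2: 1(w=5), 3(w=6), 4(w=1), 5(w=2)
  3: 1(w=1), 2(w=6), 4(w=6), 5(w=4)
  4: 2(w=1), 3(w=6), 5(w=4)
  5: 2(w=2), 3(w=4), 4(w=4)

Step 2: Apply Dijkstra's algorithm from vertex 2:
  Visit vertex 2 (distance=0)
    Update dist[1] = 5
    Update dist[3] = 6
    Update dist[4] = 1
    Update dist[5] = 2
  Visit vertex 4 (distance=1)
  Visit vertex 5 (distance=2)
  Visit vertex 1 (distance=5)

Step 3: Shortest path: 2 -> 1
Total weight: 5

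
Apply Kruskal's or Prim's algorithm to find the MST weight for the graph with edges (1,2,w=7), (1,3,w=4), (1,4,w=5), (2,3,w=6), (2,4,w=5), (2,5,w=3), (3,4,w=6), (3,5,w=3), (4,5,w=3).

Apply Kruskal's algorithm (sort edges by weight, add if no cycle):

Sorted edges by weight:
  (2,5) w=3
  (3,5) w=3
  (4,5) w=3
  (1,3) w=4
  (1,4) w=5
  (2,4) w=5
  (2,3) w=6
  (3,4) w=6
  (1,2) w=7

Add edge (2,5) w=3 -- no cycle. Running total: 3
Add edge (3,5) w=3 -- no cycle. Running total: 6
Add edge (4,5) w=3 -- no cycle. Running total: 9
Add edge (1,3) w=4 -- no cycle. Running total: 13

MST edges: (2,5,w=3), (3,5,w=3), (4,5,w=3), (1,3,w=4)
Total MST weight: 3 + 3 + 3 + 4 = 13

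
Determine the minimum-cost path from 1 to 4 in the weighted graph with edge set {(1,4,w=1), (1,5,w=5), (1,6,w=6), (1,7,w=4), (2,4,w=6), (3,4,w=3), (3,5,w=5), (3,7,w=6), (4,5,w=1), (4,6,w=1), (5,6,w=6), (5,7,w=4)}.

Step 1: Build adjacency list with weights:
  1: 4(w=1), 5(w=5), 6(w=6), 7(w=4)
  2: 4(w=6)
  3: 4(w=3), 5(w=5), 7(w=6)
  4: 1(w=1), 2(w=6), 3(w=3), 5(w=1), 6(w=1)
  5: 1(w=5), 3(w=5), 4(w=1), 6(w=6), 7(w=4)
  6: 1(w=6), 4(w=1), 5(w=6)
  7: 1(w=4), 3(w=6), 5(w=4)

Step 2: Apply Dijkstra's algorithm from vertex 1:
  Visit vertex 1 (distance=0)
    Update dist[4] = 1
    Update dist[5] = 5
    Update dist[6] = 6
    Update dist[7] = 4
  Visit vertex 4 (distance=1)
    Update dist[2] = 7
    Update dist[3] = 4
    Update dist[5] = 2
    Update dist[6] = 2

Step 3: Shortest path: 1 -> 4
Total weight: 1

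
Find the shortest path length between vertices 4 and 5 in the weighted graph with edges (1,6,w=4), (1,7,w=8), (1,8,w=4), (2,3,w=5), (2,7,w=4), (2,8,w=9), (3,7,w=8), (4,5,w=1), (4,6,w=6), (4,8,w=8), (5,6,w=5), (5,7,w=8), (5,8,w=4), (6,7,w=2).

Step 1: Build adjacency list with weights:
  1: 6(w=4), 7(w=8), 8(w=4)
  2: 3(w=5), 7(w=4), 8(w=9)
  3: 2(w=5), 7(w=8)
  4: 5(w=1), 6(w=6), 8(w=8)
  5: 4(w=1), 6(w=5), 7(w=8), 8(w=4)
  6: 1(w=4), 4(w=6), 5(w=5), 7(w=2)
  7: 1(w=8), 2(w=4), 3(w=8), 5(w=8), 6(w=2)
  8: 1(w=4), 2(w=9), 4(w=8), 5(w=4)

Step 2: Apply Dijkstra's algorithm from vertex 4:
  Visit vertex 4 (distance=0)
    Update dist[5] = 1
    Update dist[6] = 6
    Update dist[8] = 8
  Visit vertex 5 (distance=1)
    Update dist[7] = 9
    Update dist[8] = 5

Step 3: Shortest path: 4 -> 5
Total weight: 1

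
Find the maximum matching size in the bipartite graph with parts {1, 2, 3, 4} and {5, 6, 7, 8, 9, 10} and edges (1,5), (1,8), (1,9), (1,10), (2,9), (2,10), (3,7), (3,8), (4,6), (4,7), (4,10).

Step 1: List the neighbors of each left vertex:
  1: 5, 8, 9, 10
  2: 9, 10
  3: 7, 8
  4: 6, 7, 10

Step 2: Greedily match left vertices, then look for augmenting paths:
  Match 1 -- 5
  Match 2 -- 9
  Match 3 -- 7
  Match 4 -- 6
  No augmenting path remains.

Step 3: Verify this is maximum:
  Matching size 4 = min(|L|, |R|) = min(4, 6), which is an upper bound, so this matching is maximum.

Maximum matching: {(1,5), (2,9), (3,7), (4,6)}
Size: 4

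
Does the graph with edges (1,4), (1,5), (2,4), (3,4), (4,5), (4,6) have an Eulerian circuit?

Step 1: Find the degree of each vertex:
  deg(1) = 2
  deg(2) = 1
  deg(3) = 1
  deg(4) = 5
  deg(5) = 2
  deg(6) = 1

Step 2: Count vertices with odd degree:
  Odd-degree vertices: 2, 3, 4, 6 (4 total)

Step 3: Apply Euler's theorem:
  - Eulerian circuit exists iff graph is connected and all vertices have even degree
  - Eulerian path exists iff graph is connected and has 0 or 2 odd-degree vertices

Graph has 4 odd-degree vertices (need 0 or 2).
Neither Eulerian path nor Eulerian circuit exists.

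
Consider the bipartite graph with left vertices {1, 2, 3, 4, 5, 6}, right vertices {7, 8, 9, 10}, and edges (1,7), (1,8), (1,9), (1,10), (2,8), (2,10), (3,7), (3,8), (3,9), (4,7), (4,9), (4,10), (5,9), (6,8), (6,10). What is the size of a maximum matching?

Step 1: List the neighbors of each left vertex:
  1: 7, 8, 9, 10
  2: 8, 10
  3: 7, 8, 9
  4: 7, 9, 10
  5: 9
  6: 8, 10

Step 2: Greedily match left vertices, then look for augmenting paths:
  Match 1 -- 7
  Match 2 -- 8
  Match 3 -- 9
  Match 4 -- 10
  No augmenting path remains.

Step 3: Verify this is maximum:
  Matching size 4 = min(|L|, |R|) = min(6, 4), which is an upper bound, so this matching is maximum.

Maximum matching: {(1,7), (2,8), (3,9), (4,10)}
Size: 4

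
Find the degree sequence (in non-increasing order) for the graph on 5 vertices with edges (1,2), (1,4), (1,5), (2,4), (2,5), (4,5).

Step 1: Count edges incident to each vertex:
  deg(1) = 3 (neighbors: 2, 4, 5)
  deg(2) = 3 (neighbors: 1, 4, 5)
  deg(3) = 0 (neighbors: none)
  deg(4) = 3 (neighbors: 1, 2, 5)
  deg(5) = 3 (neighbors: 1, 2, 4)

Step 2: Sort degrees in non-increasing order:
  Degrees: [3, 3, 0, 3, 3] -> sorted: [3, 3, 3, 3, 0]

Degree sequence: [3, 3, 3, 3, 0]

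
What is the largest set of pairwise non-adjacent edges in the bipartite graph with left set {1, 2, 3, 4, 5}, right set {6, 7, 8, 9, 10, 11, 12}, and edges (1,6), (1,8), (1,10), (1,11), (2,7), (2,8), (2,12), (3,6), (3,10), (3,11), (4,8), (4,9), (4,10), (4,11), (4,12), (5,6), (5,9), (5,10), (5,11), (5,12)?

Step 1: List the neighbors of each left vertex:
  1: 6, 8, 10, 11
  2: 7, 8, 12
  3: 6, 10, 11
  4: 8, 9, 10, 11, 12
  5: 6, 9, 10, 11, 12

Step 2: Greedily match left vertices, then look for augmenting paths:
  Match 1 -- 6
  Match 2 -- 7
  Match 3 -- 10
  Match 4 -- 8
  Match 5 -- 9
  No augmenting path remains.

Step 3: Verify this is maximum:
  Matching size 5 = min(|L|, |R|) = min(5, 7), which is an upper bound, so this matching is maximum.

Maximum matching: {(1,6), (2,7), (3,10), (4,8), (5,9)}
Size: 5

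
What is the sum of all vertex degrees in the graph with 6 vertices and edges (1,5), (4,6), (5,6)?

Step 1: Count edges incident to each vertex:
  deg(1) = 1 (neighbors: 5)
  deg(2) = 0 (neighbors: none)
  deg(3) = 0 (neighbors: none)
  deg(4) = 1 (neighbors: 6)
  deg(5) = 2 (neighbors: 1, 6)
  deg(6) = 2 (neighbors: 4, 5)

Step 2: Sum all degrees:
  1 + 0 + 0 + 1 + 2 + 2 = 6

Verification: sum of degrees = 2 * |E| = 2 * 3 = 6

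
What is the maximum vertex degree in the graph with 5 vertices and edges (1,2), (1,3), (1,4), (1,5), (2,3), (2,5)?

Step 1: Count edges incident to each vertex:
  deg(1) = 4 (neighbors: 2, 3, 4, 5)
  deg(2) = 3 (neighbors: 1, 3, 5)
  deg(3) = 2 (neighbors: 1, 2)
  deg(4) = 1 (neighbors: 1)
  deg(5) = 2 (neighbors: 1, 2)

Step 2: Find maximum:
  max(4, 3, 2, 1, 2) = 4 (vertex 1)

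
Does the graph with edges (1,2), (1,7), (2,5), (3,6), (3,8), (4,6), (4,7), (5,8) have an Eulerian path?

Step 1: Find the degree of each vertex:
  deg(1) = 2
  deg(2) = 2
  deg(3) = 2
  deg(4) = 2
  deg(5) = 2
  deg(6) = 2
  deg(7) = 2
  deg(8) = 2

Step 2: Count vertices with odd degree:
  All vertices have even degree (0 odd-degree vertices)

Step 3: Apply Euler's theorem:
  - Eulerian circuit exists iff graph is connected and all vertices have even degree
  - Eulerian path exists iff graph is connected and has 0 or 2 odd-degree vertices

Graph is connected with 0 odd-degree vertices.
Both Eulerian circuit and Eulerian path exist.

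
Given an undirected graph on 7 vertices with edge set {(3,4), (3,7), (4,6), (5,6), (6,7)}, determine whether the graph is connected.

Step 1: Build adjacency list from edges:
  1: (none)
  2: (none)
  3: 4, 7
  4: 3, 6
  5: 6
  6: 4, 5, 7
  7: 3, 6

Step 2: Run BFS/DFS from vertex 1:
  Visited: {1}
  Reached 1 of 7 vertices

Step 3: Only 1 of 7 vertices reached. Graph is disconnected.
Connected components: {1}, {2}, {3, 4, 5, 6, 7}
Answer: No, the graph is not connected (3 components).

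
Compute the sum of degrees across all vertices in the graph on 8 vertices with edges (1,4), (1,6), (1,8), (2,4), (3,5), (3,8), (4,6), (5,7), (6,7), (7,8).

Step 1: Count edges incident to each vertex:
  deg(1) = 3 (neighbors: 4, 6, 8)
  deg(2) = 1 (neighbors: 4)
  deg(3) = 2 (neighbors: 5, 8)
  deg(4) = 3 (neighbors: 1, 2, 6)
  deg(5) = 2 (neighbors: 3, 7)
  deg(6) = 3 (neighbors: 1, 4, 7)
  deg(7) = 3 (neighbors: 5, 6, 8)
  deg(8) = 3 (neighbors: 1, 3, 7)

Step 2: Sum all degrees:
  3 + 1 + 2 + 3 + 2 + 3 + 3 + 3 = 20

Verification: sum of degrees = 2 * |E| = 2 * 10 = 20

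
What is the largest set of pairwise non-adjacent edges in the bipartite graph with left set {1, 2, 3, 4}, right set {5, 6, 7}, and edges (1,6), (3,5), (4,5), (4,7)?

Step 1: List the neighbors of each left vertex:
  1: 6
  2: (none)
  3: 5
  4: 5, 7

Step 2: Greedily match left vertices, then look for augmenting paths:
  Match 1 -- 6
  Match 3 -- 5
  Match 4 -- 7
  No augmenting path remains.

Step 3: Verify this is maximum:
  Matching size 3 = min(|L|, |R|) = min(4, 3), which is an upper bound, so this matching is maximum.

Maximum matching: {(1,6), (3,5), (4,7)}
Size: 3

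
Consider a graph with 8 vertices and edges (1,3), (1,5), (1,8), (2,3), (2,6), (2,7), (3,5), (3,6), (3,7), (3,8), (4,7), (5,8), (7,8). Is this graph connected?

Step 1: Build adjacency list from edges:
  1: 3, 5, 8
  2: 3, 6, 7
  3: 1, 2, 5, 6, 7, 8
  4: 7
  5: 1, 3, 8
  6: 2, 3
  7: 2, 3, 4, 8
  8: 1, 3, 5, 7

Step 2: Run BFS/DFS from vertex 1:
  Visited: {1, 3, 5, 8, 2, 6, 7, 4}
  Reached 8 of 8 vertices

Step 3: All 8 vertices reached from vertex 1, so the graph is connected.
Answer: Yes, the graph is connected.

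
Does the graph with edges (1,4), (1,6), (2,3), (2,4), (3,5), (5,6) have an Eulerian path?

Step 1: Find the degree of each vertex:
  deg(1) = 2
  deg(2) = 2
  deg(3) = 2
  deg(4) = 2
  deg(5) = 2
  deg(6) = 2

Step 2: Count vertices with odd degree:
  All vertices have even degree (0 odd-degree vertices)

Step 3: Apply Euler's theorem:
  - Eulerian circuit exists iff graph is connected and all vertices have even degree
  - Eulerian path exists iff graph is connected and has 0 or 2 odd-degree vertices

Graph is connected with 0 odd-degree vertices.
Both Eulerian circuit and Eulerian path exist.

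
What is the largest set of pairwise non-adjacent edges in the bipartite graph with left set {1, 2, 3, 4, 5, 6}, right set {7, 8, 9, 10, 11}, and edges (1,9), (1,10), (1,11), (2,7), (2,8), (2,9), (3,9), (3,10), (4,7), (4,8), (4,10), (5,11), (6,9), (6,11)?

Step 1: List the neighbors of each left vertex:
  1: 9, 10, 11
  2: 7, 8, 9
  3: 9, 10
  4: 7, 8, 10
  5: 11
  6: 9, 11

Step 2: Greedily match left vertices, then look for augmenting paths:
  Match 1 -- 9
  Match 2 -- 7
  Match 3 -- 10
  Match 4 -- 8
  Match 5 -- 11
  No augmenting path remains.

Step 3: Verify this is maximum:
  Matching size 5 = min(|L|, |R|) = min(6, 5), which is an upper bound, so this matching is maximum.

Maximum matching: {(1,9), (2,7), (3,10), (4,8), (5,11)}
Size: 5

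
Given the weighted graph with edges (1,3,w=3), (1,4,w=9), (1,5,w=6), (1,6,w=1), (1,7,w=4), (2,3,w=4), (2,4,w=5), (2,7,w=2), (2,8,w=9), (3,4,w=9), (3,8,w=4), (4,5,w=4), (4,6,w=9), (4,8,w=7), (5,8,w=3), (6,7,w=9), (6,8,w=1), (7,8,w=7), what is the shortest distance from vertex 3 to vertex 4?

Step 1: Build adjacency list with weights:
  1: 3(w=3), 4(w=9), 5(w=6), 6(w=1), 7(w=4)
  2: 3(w=4), 4(w=5), 7(w=2), 8(w=9)
  3: 1(w=3), 2(w=4), 4(w=9), 8(w=4)
  4: 1(w=9), 2(w=5), 3(w=9), 5(w=4), 6(w=9), 8(w=7)
  5: 1(w=6), 4(w=4), 8(w=3)
  6: 1(w=1), 4(w=9), 7(w=9), 8(w=1)
  7: 1(w=4), 2(w=2), 6(w=9), 8(w=7)
  8: 2(w=9), 3(w=4), 4(w=7), 5(w=3), 6(w=1), 7(w=7)

Step 2: Apply Dijkstra's algorithm from vertex 3:
  Visit vertex 3 (distance=0)
    Update dist[1] = 3
    Update dist[2] = 4
    Update dist[4] = 9
    Update dist[8] = 4
  Visit vertex 1 (distance=3)
    Update dist[5] = 9
    Update dist[6] = 4
    Update dist[7] = 7
  Visit vertex 2 (distance=4)
    Update dist[7] = 6
  Visit vertex 6 (distance=4)
  Visit vertex 8 (distance=4)
    Update dist[5] = 7
  Visit vertex 7 (distance=6)
  Visit vertex 5 (distance=7)
  Visit vertex 4 (distance=9)

Step 3: Shortest path: 3 -> 4
Total weight: 9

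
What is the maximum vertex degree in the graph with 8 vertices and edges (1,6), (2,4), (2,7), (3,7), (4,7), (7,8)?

Step 1: Count edges incident to each vertex:
  deg(1) = 1 (neighbors: 6)
  deg(2) = 2 (neighbors: 4, 7)
  deg(3) = 1 (neighbors: 7)
  deg(4) = 2 (neighbors: 2, 7)
  deg(5) = 0 (neighbors: none)
  deg(6) = 1 (neighbors: 1)
  deg(7) = 4 (neighbors: 2, 3, 4, 8)
  deg(8) = 1 (neighbors: 7)

Step 2: Find maximum:
  max(1, 2, 1, 2, 0, 1, 4, 1) = 4 (vertex 7)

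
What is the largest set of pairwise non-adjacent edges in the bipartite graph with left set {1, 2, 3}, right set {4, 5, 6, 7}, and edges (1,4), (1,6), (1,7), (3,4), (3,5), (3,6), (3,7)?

Step 1: List the neighbors of each left vertex:
  1: 4, 6, 7
  2: (none)
  3: 4, 5, 6, 7

Step 2: Greedily match left vertices, then look for augmenting paths:
  Match 1 -- 4
  Match 3 -- 5
  No augmenting path remains.

Step 3: Verify this is maximum:
  Matching has size 2. The vertex set {1, 3} covers every edge and has size 2; any matching has at most one edge per cover vertex, so 2 is maximum (König's theorem).

Maximum matching: {(1,4), (3,5)}
Size: 2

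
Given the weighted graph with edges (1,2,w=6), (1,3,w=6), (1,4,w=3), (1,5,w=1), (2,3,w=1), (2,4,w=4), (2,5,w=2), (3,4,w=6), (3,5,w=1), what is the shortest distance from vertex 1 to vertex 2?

Step 1: Build adjacency list with weights:
  1: 2(w=6), 3(w=6), 4(w=3), 5(w=1)
  2: 1(w=6), 3(w=1), 4(w=4), 5(w=2)
  3: 1(w=6), 2(w=1), 4(w=6), 5(w=1)
  4: 1(w=3), 2(w=4), 3(w=6)
  5: 1(w=1), 2(w=2), 3(w=1)

Step 2: Apply Dijkstra's algorithm from vertex 1:
  Visit vertex 1 (distance=0)
    Update dist[2] = 6
    Update dist[3] = 6
    Update dist[4] = 3
    Update dist[5] = 1
  Visit vertex 5 (distance=1)
    Update dist[2] = 3
    Update dist[3] = 2
  Visit vertex 3 (distance=2)
  Visit vertex 2 (distance=3)

Step 3: Shortest path: 1 -> 5 -> 2
Total weight: 1 + 2 = 3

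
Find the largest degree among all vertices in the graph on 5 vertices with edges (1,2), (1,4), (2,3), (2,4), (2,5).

Step 1: Count edges incident to each vertex:
  deg(1) = 2 (neighbors: 2, 4)
  deg(2) = 4 (neighbors: 1, 3, 4, 5)
  deg(3) = 1 (neighbors: 2)
  deg(4) = 2 (neighbors: 1, 2)
  deg(5) = 1 (neighbors: 2)

Step 2: Find maximum:
  max(2, 4, 1, 2, 1) = 4 (vertex 2)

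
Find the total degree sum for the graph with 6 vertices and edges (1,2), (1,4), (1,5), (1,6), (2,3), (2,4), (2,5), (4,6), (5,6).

Step 1: Count edges incident to each vertex:
  deg(1) = 4 (neighbors: 2, 4, 5, 6)
  deg(2) = 4 (neighbors: 1, 3, 4, 5)
  deg(3) = 1 (neighbors: 2)
  deg(4) = 3 (neighbors: 1, 2, 6)
  deg(5) = 3 (neighbors: 1, 2, 6)
  deg(6) = 3 (neighbors: 1, 4, 5)

Step 2: Sum all degrees:
  4 + 4 + 1 + 3 + 3 + 3 = 18

Verification: sum of degrees = 2 * |E| = 2 * 9 = 18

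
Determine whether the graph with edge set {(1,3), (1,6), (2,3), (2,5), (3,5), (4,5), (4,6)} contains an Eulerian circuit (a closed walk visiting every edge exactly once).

Step 1: Find the degree of each vertex:
  deg(1) = 2
  deg(2) = 2
  deg(3) = 3
  deg(4) = 2
  deg(5) = 3
  deg(6) = 2

Step 2: Count vertices with odd degree:
  Odd-degree vertices: 3, 5 (2 total)

Step 3: Apply Euler's theorem:
  - Eulerian circuit exists iff graph is connected and all vertices have even degree
  - Eulerian path exists iff graph is connected and has 0 or 2 odd-degree vertices

Graph is connected with exactly 2 odd-degree vertices (3, 5).
Eulerian path exists (starting and ending at the odd-degree vertices), but no Eulerian circuit.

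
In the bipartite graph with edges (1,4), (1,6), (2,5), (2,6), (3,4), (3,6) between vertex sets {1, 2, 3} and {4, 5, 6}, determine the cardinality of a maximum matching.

Step 1: List the neighbors of each left vertex:
  1: 4, 6
  2: 5, 6
  3: 4, 6

Step 2: Greedily match left vertices, then look for augmenting paths:
  Match 1 -- 4
  Match 2 -- 5
  Match 3 -- 6
  No augmenting path remains.

Step 3: Verify this is maximum:
  Matching size 3 = min(|L|, |R|) = min(3, 3), which is an upper bound, so this matching is maximum.

Maximum matching: {(1,4), (2,5), (3,6)}
Size: 3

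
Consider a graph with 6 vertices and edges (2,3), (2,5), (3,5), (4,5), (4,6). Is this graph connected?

Step 1: Build adjacency list from edges:
  1: (none)
  2: 3, 5
  3: 2, 5
  4: 5, 6
  5: 2, 3, 4
  6: 4

Step 2: Run BFS/DFS from vertex 1:
  Visited: {1}
  Reached 1 of 6 vertices

Step 3: Only 1 of 6 vertices reached. Graph is disconnected.
Connected components: {1}, {2, 3, 4, 5, 6}
Answer: No, the graph is not connected (2 components).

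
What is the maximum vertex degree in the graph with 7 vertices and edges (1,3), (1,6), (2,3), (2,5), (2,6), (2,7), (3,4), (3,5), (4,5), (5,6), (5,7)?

Step 1: Count edges incident to each vertex:
  deg(1) = 2 (neighbors: 3, 6)
  deg(2) = 4 (neighbors: 3, 5, 6, 7)
  deg(3) = 4 (neighbors: 1, 2, 4, 5)
  deg(4) = 2 (neighbors: 3, 5)
  deg(5) = 5 (neighbors: 2, 3, 4, 6, 7)
  deg(6) = 3 (neighbors: 1, 2, 5)
  deg(7) = 2 (neighbors: 2, 5)

Step 2: Find maximum:
  max(2, 4, 4, 2, 5, 3, 2) = 5 (vertex 5)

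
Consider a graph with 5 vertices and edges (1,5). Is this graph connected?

Step 1: Build adjacency list from edges:
  1: 5
  2: (none)
  3: (none)
  4: (none)
  5: 1

Step 2: Run BFS/DFS from vertex 1:
  Visited: {1, 5}
  Reached 2 of 5 vertices

Step 3: Only 2 of 5 vertices reached. Graph is disconnected.
Connected components: {1, 5}, {2}, {3}, {4}
Answer: No, the graph is not connected (4 components).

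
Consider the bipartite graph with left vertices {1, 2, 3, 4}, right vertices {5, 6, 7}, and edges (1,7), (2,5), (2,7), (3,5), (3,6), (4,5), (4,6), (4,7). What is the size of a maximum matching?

Step 1: List the neighbors of each left vertex:
  1: 7
  2: 5, 7
  3: 5, 6
  4: 5, 6, 7

Step 2: Greedily match left vertices, then look for augmenting paths:
  Match 1 -- 7
  Match 2 -- 5
  Match 3 -- 6
  No augmenting path remains.

Step 3: Verify this is maximum:
  Matching size 3 = min(|L|, |R|) = min(4, 3), which is an upper bound, so this matching is maximum.

Maximum matching: {(1,7), (2,5), (3,6)}
Size: 3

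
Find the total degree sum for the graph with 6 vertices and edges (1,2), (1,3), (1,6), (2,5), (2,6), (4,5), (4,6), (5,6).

Step 1: Count edges incident to each vertex:
  deg(1) = 3 (neighbors: 2, 3, 6)
  deg(2) = 3 (neighbors: 1, 5, 6)
  deg(3) = 1 (neighbors: 1)
  deg(4) = 2 (neighbors: 5, 6)
  deg(5) = 3 (neighbors: 2, 4, 6)
  deg(6) = 4 (neighbors: 1, 2, 4, 5)

Step 2: Sum all degrees:
  3 + 3 + 1 + 2 + 3 + 4 = 16

Verification: sum of degrees = 2 * |E| = 2 * 8 = 16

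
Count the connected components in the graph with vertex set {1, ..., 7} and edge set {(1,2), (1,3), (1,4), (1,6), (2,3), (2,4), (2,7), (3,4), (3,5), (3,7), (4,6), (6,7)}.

Step 1: Build adjacency list from edges:
  1: 2, 3, 4, 6
  2: 1, 3, 4, 7
  3: 1, 2, 4, 5, 7
  4: 1, 2, 3, 6
  5: 3
  6: 1, 4, 7
  7: 2, 3, 6

Step 2: Run BFS/DFS from vertex 1:
  Visited: {1, 2, 3, 4, 6, 7, 5}
  Reached 7 of 7 vertices

Step 3: All 7 vertices reached from vertex 1, so the graph is connected.
Number of connected components: 1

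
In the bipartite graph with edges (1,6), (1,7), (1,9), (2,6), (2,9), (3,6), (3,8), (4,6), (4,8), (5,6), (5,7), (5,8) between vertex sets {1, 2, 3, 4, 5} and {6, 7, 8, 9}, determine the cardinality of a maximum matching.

Step 1: List the neighbors of each left vertex:
  1: 6, 7, 9
  2: 6, 9
  3: 6, 8
  4: 6, 8
  5: 6, 7, 8

Step 2: Greedily match left vertices, then look for augmenting paths:
  Match 1 -- 6
  Match 2 -- 9
  Match 3 -- 8
  Match 5 -- 7
  No augmenting path remains.

Step 3: Verify this is maximum:
  Matching size 4 = min(|L|, |R|) = min(5, 4), which is an upper bound, so this matching is maximum.

Maximum matching: {(1,6), (2,9), (3,8), (5,7)}
Size: 4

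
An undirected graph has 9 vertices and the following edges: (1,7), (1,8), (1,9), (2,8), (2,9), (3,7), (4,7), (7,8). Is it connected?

Step 1: Build adjacency list from edges:
  1: 7, 8, 9
  2: 8, 9
  3: 7
  4: 7
  5: (none)
  6: (none)
  7: 1, 3, 4, 8
  8: 1, 2, 7
  9: 1, 2

Step 2: Run BFS/DFS from vertex 1:
  Visited: {1, 7, 8, 9, 3, 4, 2}
  Reached 7 of 9 vertices

Step 3: Only 7 of 9 vertices reached. Graph is disconnected.
Connected components: {1, 2, 3, 4, 7, 8, 9}, {5}, {6}
Answer: No, the graph is not connected (3 components).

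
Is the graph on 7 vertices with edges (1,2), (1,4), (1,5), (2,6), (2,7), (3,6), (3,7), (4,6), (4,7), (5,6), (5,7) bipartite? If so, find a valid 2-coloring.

Step 1: Attempt 2-coloring using BFS:
  Start at vertex 1, assign color 0
  Color vertex 2 with color 1 (neighbor of 1)
  Color vertex 4 with color 1 (neighbor of 1)
  Color vertex 5 with color 1 (neighbor of 1)
  Color vertex 6 with color 0 (neighbor of 2)
  Color vertex 7 with color 0 (neighbor of 2)
  Color vertex 3 with color 1 (neighbor of 6)

Step 2: 2-coloring succeeded. No conflicts found.
  Set A (color 0): {1, 6, 7}
  Set B (color 1): {2, 3, 4, 5}

The graph is bipartite with partition {1, 6, 7}, {2, 3, 4, 5}.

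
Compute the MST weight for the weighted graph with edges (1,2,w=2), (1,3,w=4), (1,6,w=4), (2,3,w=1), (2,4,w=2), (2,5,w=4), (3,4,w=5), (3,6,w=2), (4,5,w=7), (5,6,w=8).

Apply Kruskal's algorithm (sort edges by weight, add if no cycle):

Sorted edges by weight:
  (2,3) w=1
  (1,2) w=2
  (2,4) w=2
  (3,6) w=2
  (1,6) w=4
  (1,3) w=4
  (2,5) w=4
  (3,4) w=5
  (4,5) w=7
  (5,6) w=8

Add edge (2,3) w=1 -- no cycle. Running total: 1
Add edge (1,2) w=2 -- no cycle. Running total: 3
Add edge (2,4) w=2 -- no cycle. Running total: 5
Add edge (3,6) w=2 -- no cycle. Running total: 7
Skip edge (1,6) w=4 -- would create cycle
Skip edge (1,3) w=4 -- would create cycle
Add edge (2,5) w=4 -- no cycle. Running total: 11

MST edges: (2,3,w=1), (1,2,w=2), (2,4,w=2), (3,6,w=2), (2,5,w=4)
Total MST weight: 1 + 2 + 2 + 2 + 4 = 11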